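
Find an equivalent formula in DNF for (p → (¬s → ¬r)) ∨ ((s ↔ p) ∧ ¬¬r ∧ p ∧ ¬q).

(p → (¬s → ¬r)) ∨ ((s ↔ p) ∧ ¬¬r ∧ p ∧ ¬q)
= ¬p ∨ (¬s → ¬r) ∨ ((s ↔ p) ∧ ¬¬r ∧ p ∧ ¬q)
= ¬p ∨ ¬¬s ∨ ¬r ∨ ((s ↔ p) ∧ ¬¬r ∧ p ∧ ¬q)
= ¬p ∨ ¬¬s ∨ ¬r ∨ ((s → p) ∧ (p → s) ∧ ¬¬r ∧ p ∧ ¬q)
= ¬p ∨ ¬¬s ∨ ¬r ∨ ((¬s ∨ p) ∧ (p → s) ∧ ¬¬r ∧ p ∧ ¬q)
= ¬p ∨ ¬¬s ∨ ¬r ∨ ((¬s ∨ p) ∧ (¬p ∨ s) ∧ ¬¬r ∧ p ∧ ¬q)
= ¬p ∨ s ∨ ¬r ∨ ((¬s ∨ p) ∧ (¬p ∨ s) ∧ ¬¬r ∧ p ∧ ¬q)
= ¬p ∨ s ∨ ¬r ∨ ((¬s ∨ p) ∧ (¬p ∨ s) ∧ r ∧ p ∧ ¬q)
= ¬p ∨ s ∨ ¬r ∨ (¬s ∧ ¬p ∧ r ∧ p ∧ ¬q) ∨ (¬s ∧ s ∧ r ∧ p ∧ ¬q) ∨ (p ∧ ¬p ∧ r ∧ p ∧ ¬q) ∨ (p ∧ s ∧ r ∧ p ∧ ¬q)
= ¬p ∨ s ∨ ¬r

¬p ∨ s ∨ ¬r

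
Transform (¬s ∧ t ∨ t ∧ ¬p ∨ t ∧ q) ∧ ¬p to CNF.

(¬s ∧ t ∨ t ∧ ¬p ∨ t ∧ q) ∧ ¬p
⇔ (¬s ∨ t ∨ t) ∧ (¬s ∨ t ∨ q) ∧ (¬s ∨ ¬p ∨ t) ∧ (¬s ∨ ¬p ∨ q) ∧ (t ∨ t ∨ t) ∧ (t ∨ t ∨ q) ∧ (t ∨ ¬p ∨ t) ∧ (t ∨ ¬p ∨ q) ∧ ¬p   — distribute ∨ over ∧
⇔ t ∧ ¬p   — simplify

t ∧ ¬p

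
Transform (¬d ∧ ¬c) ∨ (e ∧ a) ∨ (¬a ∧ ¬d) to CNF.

(¬d ∨ e) ∧ (¬d ∨ a) ∧ (¬c ∨ e ∨ ¬a)

(¬d ∧ ¬c) ∨ (e ∧ a) ∨ (¬a ∧ ¬d)
⇔ (¬d ∨ e ∨ ¬a) ∧ (¬d ∨ e ∨ ¬d) ∧ (¬d ∨ a ∨ ¬a) ∧ (¬d ∨ a ∨ ¬d) ∧ (¬c ∨ e ∨ ¬a) ∧ (¬c ∨ e ∨ ¬d) ∧ (¬c ∨ a ∨ ¬a) ∧ (¬c ∨ a ∨ ¬d)   [distribute ∨ over ∧]
⇔ (¬d ∨ e) ∧ (¬d ∨ a) ∧ (¬c ∨ e ∨ ¬a)   [simplify]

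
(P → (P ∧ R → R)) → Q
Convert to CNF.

(P ∨ Q) ∧ (R ∨ Q) ∧ (¬R ∨ Q)

(P → (P ∧ R → R)) → Q
≡ ¬(P → (P ∧ R → R)) ∨ Q
≡ ¬(¬P ∨ (P ∧ R → R)) ∨ Q
≡ ¬(¬P ∨ ¬(P ∧ R) ∨ R) ∨ Q
≡ ¬¬P ∧ ¬¬(P ∧ R) ∧ ¬R ∨ Q
≡ P ∧ ¬¬(P ∧ R) ∧ ¬R ∨ Q
≡ P ∧ P ∧ R ∧ ¬R ∨ Q
≡ (P ∨ Q) ∧ (P ∨ Q) ∧ (R ∨ Q) ∧ (¬R ∨ Q)
≡ (P ∨ Q) ∧ (R ∨ Q) ∧ (¬R ∨ Q)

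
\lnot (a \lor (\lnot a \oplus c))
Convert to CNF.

\lnot (a \lor (\lnot a \oplus c))
⇔ \lnot (a \lor (\lnot a \lor c) \land \lnot (\lnot a \land c))   [expand \oplus]
⇔ \lnot a \land \lnot ((\lnot a \lor c) \land \lnot (\lnot a \land c))   [De Morgan]
⇔ \lnot a \land (\lnot (\lnot a \lor c) \lor \lnot \lnot (\lnot a \land c))   [De Morgan]
⇔ \lnot a \land (\lnot \lnot a \land \lnot c \lor \lnot \lnot (\lnot a \land c))   [De Morgan]
⇔ \lnot a \land (a \land \lnot c \lor \lnot \lnot (\lnot a \land c))   [double negation]
⇔ \lnot a \land (a \land \lnot c \lor \lnot a \land c)   [double negation]
⇔ \lnot a \land (a \lor \lnot a) \land (a \lor c) \land (\lnot c \lor \lnot a) \land (\lnot c \lor c)   [distribute \lor over \land]
⇔ \lnot a \land (a \lor c)   [simplify]

\lnot a \land (a \lor c)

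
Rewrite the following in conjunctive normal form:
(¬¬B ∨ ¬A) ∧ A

(¬¬B ∨ ¬A) ∧ A
≡ (B ∨ ¬A) ∧ A   [double negation]

(B ∨ ¬A) ∧ A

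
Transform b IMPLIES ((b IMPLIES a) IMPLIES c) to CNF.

b IMPLIES ((b IMPLIES a) IMPLIES c)
= NOT b OR ((b IMPLIES a) IMPLIES c)   [eliminate IMPLIES]
= NOT b OR NOT (b IMPLIES a) OR c   [eliminate IMPLIES]
= NOT b OR NOT (NOT b OR a) OR c   [eliminate IMPLIES]
= NOT b OR (NOT NOT b AND NOT a) OR c   [De Morgan]
= NOT b OR (b AND NOT a) OR c   [double negation]
= (NOT b OR b OR c) AND (NOT b OR NOT a OR c)   [distribute OR over AND]
= NOT b OR NOT a OR c   [simplify]

NOT b OR NOT a OR c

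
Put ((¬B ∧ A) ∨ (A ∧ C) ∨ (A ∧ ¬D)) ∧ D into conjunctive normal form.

(¬B ∨ C ∨ ¬D) ∧ A ∧ D

((¬B ∧ A) ∨ (A ∧ C) ∨ (A ∧ ¬D)) ∧ D
≡ (¬B ∨ A ∨ A) ∧ (¬B ∨ A ∨ ¬D) ∧ (¬B ∨ C ∨ A) ∧ (¬B ∨ C ∨ ¬D) ∧ (A ∨ A ∨ A) ∧ (A ∨ A ∨ ¬D) ∧ (A ∨ C ∨ A) ∧ (A ∨ C ∨ ¬D) ∧ D   [distribute ∨ over ∧]
≡ (¬B ∨ C ∨ ¬D) ∧ A ∧ D   [simplify]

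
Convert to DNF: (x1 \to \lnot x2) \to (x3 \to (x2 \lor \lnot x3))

(x1 \to \lnot x2) \to (x3 \to (x2 \lor \lnot x3))
⇔ \lnot (x1 \to \lnot x2) \lor (x3 \to (x2 \lor \lnot x3))   (eliminate \to)
⇔ \lnot (\lnot x1 \lor \lnot x2) \lor (x3 \to (x2 \lor \lnot x3))   (eliminate \to)
⇔ \lnot (\lnot x1 \lor \lnot x2) \lor \lnot x3 \lor x2 \lor \lnot x3   (eliminate \to)
⇔ (\lnot \lnot x1 \land \lnot \lnot x2) \lor \lnot x3 \lor x2 \lor \lnot x3   (De Morgan)
⇔ (x1 \land \lnot \lnot x2) \lor \lnot x3 \lor x2 \lor \lnot x3   (double negation)
⇔ (x1 \land x2) \lor \lnot x3 \lor x2 \lor \lnot x3   (double negation)
⇔ \lnot x3 \lor x2   (simplify)

\lnot x3 \lor x2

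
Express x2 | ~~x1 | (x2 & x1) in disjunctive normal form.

x2 | x1

x2 | ~~x1 | (x2 & x1)
≡ x2 | x1 | (x2 & x1)   [double negation]
≡ x2 | x1   [simplify]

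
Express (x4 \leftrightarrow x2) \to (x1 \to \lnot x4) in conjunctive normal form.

\lnot x2 \lor \lnot x4 \lor \lnot x1

(x4 \leftrightarrow x2) \to (x1 \to \lnot x4)
= \lnot (x4 \leftrightarrow x2) \lor (x1 \to \lnot x4)   — eliminate \to
= \lnot ((x4 \to x2) \land (x2 \to x4)) \lor (x1 \to \lnot x4)   — eliminate \leftrightarrow
= \lnot ((\lnot x4 \lor x2) \land (x2 \to x4)) \lor (x1 \to \lnot x4)   — eliminate \to
= \lnot ((\lnot x4 \lor x2) \land (\lnot x2 \lor x4)) \lor (x1 \to \lnot x4)   — eliminate \to
= \lnot ((\lnot x4 \lor x2) \land (\lnot x2 \lor x4)) \lor \lnot x1 \lor \lnot x4   — eliminate \to
= \lnot (\lnot x4 \lor x2) \lor \lnot (\lnot x2 \lor x4) \lor \lnot x1 \lor \lnot x4   — De Morgan
= (\lnot \lnot x4 \land \lnot x2) \lor \lnot (\lnot x2 \lor x4) \lor \lnot x1 \lor \lnot x4   — De Morgan
= (x4 \land \lnot x2) \lor \lnot (\lnot x2 \lor x4) \lor \lnot x1 \lor \lnot x4   — double negation
= (x4 \land \lnot x2) \lor (\lnot \lnot x2 \land \lnot x4) \lor \lnot x1 \lor \lnot x4   — De Morgan
= (x4 \land \lnot x2) \lor (x2 \land \lnot x4) \lor \lnot x1 \lor \lnot x4   — double negation
= (x4 \lor x2 \lor \lnot x1 \lor \lnot x4) \land (x4 \lor \lnot x4 \lor \lnot x1 \lor \lnot x4) \land (\lnot x2 \lor x2 \lor \lnot x1 \lor \lnot x4) \land (\lnot x2 \lor \lnot x4 \lor \lnot x1 \lor \lnot x4)   — distribute \lor over \land
= \lnot x2 \lor \lnot x4 \lor \lnot x1   — simplify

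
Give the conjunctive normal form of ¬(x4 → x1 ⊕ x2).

¬(x4 → x1 ⊕ x2)
= ¬(¬x4 ∨ (x1 ⊕ x2))   [eliminate →]
= ¬(¬x4 ∨ (x1 ∨ x2) ∧ ¬(x1 ∧ x2))   [expand ⊕]
= ¬¬x4 ∧ ¬((x1 ∨ x2) ∧ ¬(x1 ∧ x2))   [De Morgan]
= x4 ∧ ¬((x1 ∨ x2) ∧ ¬(x1 ∧ x2))   [double negation]
= x4 ∧ (¬(x1 ∨ x2) ∨ ¬¬(x1 ∧ x2))   [De Morgan]
= x4 ∧ (¬x1 ∧ ¬x2 ∨ ¬¬(x1 ∧ x2))   [De Morgan]
= x4 ∧ (¬x1 ∧ ¬x2 ∨ x1 ∧ x2)   [double negation]
= x4 ∧ (¬x1 ∨ x1) ∧ (¬x1 ∨ x2) ∧ (¬x2 ∨ x1) ∧ (¬x2 ∨ x2)   [distribute ∨ over ∧]
= x4 ∧ (¬x1 ∨ x2) ∧ (¬x2 ∨ x1)   [simplify]

x4 ∧ (¬x1 ∨ x2) ∧ (¬x2 ∨ x1)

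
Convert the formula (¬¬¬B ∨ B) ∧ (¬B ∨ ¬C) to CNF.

¬B ∨ ¬C

(¬¬¬B ∨ B) ∧ (¬B ∨ ¬C)
= (¬B ∨ B) ∧ (¬B ∨ ¬C)   (double negation)
= ¬B ∨ ¬C   (simplify)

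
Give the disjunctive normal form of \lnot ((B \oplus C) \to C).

\lnot ((B \oplus C) \to C)
≡ \lnot (\lnot (B \oplus C) \lor C)   [eliminate \to]
≡ \lnot (\lnot ((B \land \lnot C) \lor (\lnot B \land C)) \lor C)   [expand \oplus]
≡ \lnot \lnot ((B \land \lnot C) \lor (\lnot B \land C)) \land \lnot C   [De Morgan]
≡ ((B \land \lnot C) \lor (\lnot B \land C)) \land \lnot C   [double negation]
≡ (B \land \lnot C \land \lnot C) \lor (\lnot B \land C \land \lnot C)   [distribute \land over \lor]
≡ B \land \lnot C   [simplify]

B \land \lnot C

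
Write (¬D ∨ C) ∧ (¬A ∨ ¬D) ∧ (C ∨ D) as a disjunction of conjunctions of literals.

(¬D ∨ C) ∧ (¬A ∨ ¬D) ∧ (C ∨ D)
≡ (¬D ∧ ¬A ∧ C) ∨ (¬D ∧ ¬A ∧ D) ∨ (¬D ∧ ¬D ∧ C) ∨ (¬D ∧ ¬D ∧ D) ∨ (C ∧ ¬A ∧ C) ∨ (C ∧ ¬A ∧ D) ∨ (C ∧ ¬D ∧ C) ∨ (C ∧ ¬D ∧ D)   [distribute ∧ over ∨]
≡ (¬D ∧ C) ∨ (C ∧ ¬A)   [simplify]

(¬D ∧ C) ∨ (C ∧ ¬A)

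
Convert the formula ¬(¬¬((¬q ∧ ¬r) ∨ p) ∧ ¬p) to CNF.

¬(¬¬((¬q ∧ ¬r) ∨ p) ∧ ¬p)
= ¬¬¬((¬q ∧ ¬r) ∨ p) ∨ ¬¬p
= ¬((¬q ∧ ¬r) ∨ p) ∨ ¬¬p
= (¬(¬q ∧ ¬r) ∧ ¬p) ∨ ¬¬p
= ((¬¬q ∨ ¬¬r) ∧ ¬p) ∨ ¬¬p
= ((q ∨ ¬¬r) ∧ ¬p) ∨ ¬¬p
= ((q ∨ r) ∧ ¬p) ∨ ¬¬p
= ((q ∨ r) ∧ ¬p) ∨ p
= (q ∨ r ∨ p) ∧ (¬p ∨ p)
= q ∨ r ∨ p

q ∨ r ∨ p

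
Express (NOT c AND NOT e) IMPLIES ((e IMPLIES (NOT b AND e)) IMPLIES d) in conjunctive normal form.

(NOT c AND NOT e) IMPLIES ((e IMPLIES (NOT b AND e)) IMPLIES d)
⇔ NOT (NOT c AND NOT e) OR ((e IMPLIES (NOT b AND e)) IMPLIES d)   — eliminate IMPLIES
⇔ NOT (NOT c AND NOT e) OR NOT (e IMPLIES (NOT b AND e)) OR d   — eliminate IMPLIES
⇔ NOT (NOT c AND NOT e) OR NOT (NOT e OR (NOT b AND e)) OR d   — eliminate IMPLIES
⇔ NOT NOT c OR NOT NOT e OR NOT (NOT e OR (NOT b AND e)) OR d   — De Morgan
⇔ c OR NOT NOT e OR NOT (NOT e OR (NOT b AND e)) OR d   — double negation
⇔ c OR e OR NOT (NOT e OR (NOT b AND e)) OR d   — double negation
⇔ c OR e OR (NOT NOT e AND NOT (NOT b AND e)) OR d   — De Morgan
⇔ c OR e OR (e AND NOT (NOT b AND e)) OR d   — double negation
⇔ c OR e OR (e AND (NOT NOT b OR NOT e)) OR d   — De Morgan
⇔ c OR e OR (e AND (b OR NOT e)) OR d   — double negation
⇔ (c OR e OR e OR d) AND (c OR e OR b OR NOT e OR d)   — distribute OR over AND
⇔ c OR e OR d   — simplify

c OR e OR d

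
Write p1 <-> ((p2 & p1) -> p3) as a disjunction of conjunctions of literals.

p1 <-> ((p2 & p1) -> p3)
= (p1 -> ((p2 & p1) -> p3)) & (((p2 & p1) -> p3) -> p1)   [eliminate <->]
= (~p1 | ((p2 & p1) -> p3)) & (((p2 & p1) -> p3) -> p1)   [eliminate ->]
= (~p1 | ~(p2 & p1) | p3) & (((p2 & p1) -> p3) -> p1)   [eliminate ->]
= (~p1 | ~(p2 & p1) | p3) & (~((p2 & p1) -> p3) | p1)   [eliminate ->]
= (~p1 | ~(p2 & p1) | p3) & (~(~(p2 & p1) | p3) | p1)   [eliminate ->]
= (~p1 | ~p2 | ~p1 | p3) & (~(~(p2 & p1) | p3) | p1)   [De Morgan]
= (~p1 | ~p2 | ~p1 | p3) & ((~~(p2 & p1) & ~p3) | p1)   [De Morgan]
= (~p1 | ~p2 | ~p1 | p3) & ((p2 & p1 & ~p3) | p1)   [double negation]
= (~p1 & p2 & p1 & ~p3) | (~p1 & p1) | (~p2 & p2 & p1 & ~p3) | (~p2 & p1) | (~p1 & p2 & p1 & ~p3) | (~p1 & p1) | (p3 & p2 & p1 & ~p3) | (p3 & p1)   [distribute & over |]
= (~p2 & p1) | (p3 & p1)   [simplify]

(~p2 & p1) | (p3 & p1)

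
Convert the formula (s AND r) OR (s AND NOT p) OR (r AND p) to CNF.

(s OR r) AND (s OR p) AND (r OR NOT p)

(s AND r) OR (s AND NOT p) OR (r AND p)
≡ (s OR s OR r) AND (s OR s OR p) AND (s OR NOT p OR r) AND (s OR NOT p OR p) AND (r OR s OR r) AND (r OR s OR p) AND (r OR NOT p OR r) AND (r OR NOT p OR p)   — distribute OR over AND
≡ (s OR r) AND (s OR p) AND (r OR NOT p)   — simplify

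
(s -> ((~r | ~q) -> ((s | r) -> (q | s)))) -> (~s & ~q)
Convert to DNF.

(s -> ((~r | ~q) -> ((s | r) -> (q | s)))) -> (~s & ~q)
≡ ~(s -> ((~r | ~q) -> ((s | r) -> (q | s)))) | (~s & ~q)   — eliminate ->
≡ ~(~s | ((~r | ~q) -> ((s | r) -> (q | s)))) | (~s & ~q)   — eliminate ->
≡ ~(~s | ~(~r | ~q) | ((s | r) -> (q | s))) | (~s & ~q)   — eliminate ->
≡ ~(~s | ~(~r | ~q) | ~(s | r) | q | s) | (~s & ~q)   — eliminate ->
≡ (~~s & ~~(~r | ~q) & ~~(s | r) & ~q & ~s) | (~s & ~q)   — De Morgan
≡ (s & ~~(~r | ~q) & ~~(s | r) & ~q & ~s) | (~s & ~q)   — double negation
≡ (s & (~r | ~q) & ~~(s | r) & ~q & ~s) | (~s & ~q)   — double negation
≡ (s & (~r | ~q) & (s | r) & ~q & ~s) | (~s & ~q)   — double negation
≡ (s & ~r & s & ~q & ~s) | (s & ~r & r & ~q & ~s) | (s & ~q & s & ~q & ~s) | (s & ~q & r & ~q & ~s) | (~s & ~q)   — distribute & over |
≡ ~s & ~q   — simplify

~s & ~q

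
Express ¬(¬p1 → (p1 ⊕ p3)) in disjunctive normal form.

¬p1 ∧ ¬p3

¬(¬p1 → (p1 ⊕ p3))
≡ ¬(¬¬p1 ∨ (p1 ⊕ p3))   — eliminate →
≡ ¬(¬¬p1 ∨ (p1 ∧ ¬p3) ∨ (¬p1 ∧ p3))   — expand ⊕
≡ ¬¬¬p1 ∧ ¬(p1 ∧ ¬p3) ∧ ¬(¬p1 ∧ p3)   — De Morgan
≡ ¬p1 ∧ ¬(p1 ∧ ¬p3) ∧ ¬(¬p1 ∧ p3)   — double negation
≡ ¬p1 ∧ (¬p1 ∨ ¬¬p3) ∧ ¬(¬p1 ∧ p3)   — De Morgan
≡ ¬p1 ∧ (¬p1 ∨ p3) ∧ ¬(¬p1 ∧ p3)   — double negation
≡ ¬p1 ∧ (¬p1 ∨ p3) ∧ (¬¬p1 ∨ ¬p3)   — De Morgan
≡ ¬p1 ∧ (¬p1 ∨ p3) ∧ (p1 ∨ ¬p3)   — double negation
≡ (¬p1 ∧ ¬p1 ∧ p1) ∨ (¬p1 ∧ ¬p1 ∧ ¬p3) ∨ (¬p1 ∧ p3 ∧ p1) ∨ (¬p1 ∧ p3 ∧ ¬p3)   — distribute ∧ over ∨
≡ ¬p1 ∧ ¬p3   — simplify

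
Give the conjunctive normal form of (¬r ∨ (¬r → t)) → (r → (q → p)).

(¬r ∨ (¬r → t)) → (r → (q → p))
= ¬(¬r ∨ (¬r → t)) ∨ (r → (q → p))   (eliminate →)
= ¬(¬r ∨ ¬¬r ∨ t) ∨ (r → (q → p))   (eliminate →)
= ¬(¬r ∨ ¬¬r ∨ t) ∨ ¬r ∨ (q → p)   (eliminate →)
= ¬(¬r ∨ ¬¬r ∨ t) ∨ ¬r ∨ ¬q ∨ p   (eliminate →)
= (¬¬r ∧ ¬¬¬r ∧ ¬t) ∨ ¬r ∨ ¬q ∨ p   (De Morgan)
= (r ∧ ¬¬¬r ∧ ¬t) ∨ ¬r ∨ ¬q ∨ p   (double negation)
= (r ∧ ¬r ∧ ¬t) ∨ ¬r ∨ ¬q ∨ p   (double negation)
= (r ∨ ¬r ∨ ¬q ∨ p) ∧ (¬r ∨ ¬r ∨ ¬q ∨ p) ∧ (¬t ∨ ¬r ∨ ¬q ∨ p)   (distribute ∨ over ∧)
= ¬r ∨ ¬q ∨ p   (simplify)

¬r ∨ ¬q ∨ p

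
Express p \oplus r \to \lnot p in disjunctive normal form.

r \land p \lor \lnot p

p \oplus r \to \lnot p
⇔ \lnot (p \oplus r) \lor \lnot p   [eliminate \to]
⇔ \lnot (p \land \lnot r \lor \lnot p \land r) \lor \lnot p   [expand \oplus]
⇔ \lnot (p \land \lnot r) \land \lnot (\lnot p \land r) \lor \lnot p   [De Morgan]
⇔ (\lnot p \lor \lnot \lnot r) \land \lnot (\lnot p \land r) \lor \lnot p   [De Morgan]
⇔ (\lnot p \lor r) \land \lnot (\lnot p \land r) \lor \lnot p   [double negation]
⇔ (\lnot p \lor r) \land (\lnot \lnot p \lor \lnot r) \lor \lnot p   [De Morgan]
⇔ (\lnot p \lor r) \land (p \lor \lnot r) \lor \lnot p   [double negation]
⇔ \lnot p \land p \lor \lnot p \land \lnot r \lor r \land p \lor r \land \lnot r \lor \lnot p   [distribute \land over \lor]
⇔ r \land p \lor \lnot p   [simplify]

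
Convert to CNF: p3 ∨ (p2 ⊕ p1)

p3 ∨ (p2 ⊕ p1)
= p3 ∨ ((p2 ∨ p1) ∧ ¬(p2 ∧ p1))   [expand ⊕]
= p3 ∨ ((p2 ∨ p1) ∧ (¬p2 ∨ ¬p1))   [De Morgan]
= (p3 ∨ p2 ∨ p1) ∧ (p3 ∨ ¬p2 ∨ ¬p1)   [distribute ∨ over ∧]

(p3 ∨ p2 ∨ p1) ∧ (p3 ∨ ¬p2 ∨ ¬p1)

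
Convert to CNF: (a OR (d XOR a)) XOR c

(a OR d OR c) AND (NOT a OR NOT c) AND (NOT d OR a OR NOT c)

(a OR (d XOR a)) XOR c
⇔ (a OR (d XOR a) OR c) AND NOT ((a OR (d XOR a)) AND c)   — expand XOR
⇔ (a OR ((d OR a) AND NOT (d AND a)) OR c) AND NOT ((a OR (d XOR a)) AND c)   — expand XOR
⇔ (a OR ((d OR a) AND NOT (d AND a)) OR c) AND NOT ((a OR ((d OR a) AND NOT (d AND a))) AND c)   — expand XOR
⇔ (a OR ((d OR a) AND (NOT d OR NOT a)) OR c) AND NOT ((a OR ((d OR a) AND NOT (d AND a))) AND c)   — De Morgan
⇔ (a OR ((d OR a) AND (NOT d OR NOT a)) OR c) AND (NOT (a OR ((d OR a) AND NOT (d AND a))) OR NOT c)   — De Morgan
⇔ (a OR ((d OR a) AND (NOT d OR NOT a)) OR c) AND ((NOT a AND NOT ((d OR a) AND NOT (d AND a))) OR NOT c)   — De Morgan
⇔ (a OR ((d OR a) AND (NOT d OR NOT a)) OR c) AND ((NOT a AND (NOT (d OR a) OR NOT NOT (d AND a))) OR NOT c)   — De Morgan
⇔ (a OR ((d OR a) AND (NOT d OR NOT a)) OR c) AND ((NOT a AND ((NOT d AND NOT a) OR NOT NOT (d AND a))) OR NOT c)   — De Morgan
⇔ (a OR ((d OR a) AND (NOT d OR NOT a)) OR c) AND ((NOT a AND ((NOT d AND NOT a) OR (d AND a))) OR NOT c)   — double negation
⇔ (a OR d OR a OR c) AND (a OR NOT d OR NOT a OR c) AND (NOT a OR NOT c) AND (NOT d OR d OR NOT c) AND (NOT d OR a OR NOT c) AND (NOT a OR d OR NOT c) AND (NOT a OR a OR NOT c)   — distribute OR over AND
⇔ (a OR d OR c) AND (NOT a OR NOT c) AND (NOT d OR a OR NOT c)   — simplify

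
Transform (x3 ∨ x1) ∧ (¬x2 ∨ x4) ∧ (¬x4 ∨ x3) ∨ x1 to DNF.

x3 ∧ ¬x2 ∨ x3 ∧ x4 ∨ x1

(x3 ∨ x1) ∧ (¬x2 ∨ x4) ∧ (¬x4 ∨ x3) ∨ x1
≡ x3 ∧ ¬x2 ∧ ¬x4 ∨ x3 ∧ ¬x2 ∧ x3 ∨ x3 ∧ x4 ∧ ¬x4 ∨ x3 ∧ x4 ∧ x3 ∨ x1 ∧ ¬x2 ∧ ¬x4 ∨ x1 ∧ ¬x2 ∧ x3 ∨ x1 ∧ x4 ∧ ¬x4 ∨ x1 ∧ x4 ∧ x3 ∨ x1   [distribute ∧ over ∨]
≡ x3 ∧ ¬x2 ∨ x3 ∧ x4 ∨ x1   [simplify]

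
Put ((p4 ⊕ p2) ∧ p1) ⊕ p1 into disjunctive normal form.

((p4 ⊕ p2) ∧ p1) ⊕ p1
⇔ ((p4 ⊕ p2) ∧ p1 ∧ ¬p1) ∨ (¬((p4 ⊕ p2) ∧ p1) ∧ p1)   — expand ⊕
⇔ (((p4 ∧ ¬p2) ∨ (¬p4 ∧ p2)) ∧ p1 ∧ ¬p1) ∨ (¬((p4 ⊕ p2) ∧ p1) ∧ p1)   — expand ⊕
⇔ (((p4 ∧ ¬p2) ∨ (¬p4 ∧ p2)) ∧ p1 ∧ ¬p1) ∨ (¬(((p4 ∧ ¬p2) ∨ (¬p4 ∧ p2)) ∧ p1) ∧ p1)   — expand ⊕
⇔ (((p4 ∧ ¬p2) ∨ (¬p4 ∧ p2)) ∧ p1 ∧ ¬p1) ∨ ((¬((p4 ∧ ¬p2) ∨ (¬p4 ∧ p2)) ∨ ¬p1) ∧ p1)   — De Morgan
⇔ (((p4 ∧ ¬p2) ∨ (¬p4 ∧ p2)) ∧ p1 ∧ ¬p1) ∨ (((¬(p4 ∧ ¬p2) ∧ ¬(¬p4 ∧ p2)) ∨ ¬p1) ∧ p1)   — De Morgan
⇔ (((p4 ∧ ¬p2) ∨ (¬p4 ∧ p2)) ∧ p1 ∧ ¬p1) ∨ ((((¬p4 ∨ ¬¬p2) ∧ ¬(¬p4 ∧ p2)) ∨ ¬p1) ∧ p1)   — De Morgan
⇔ (((p4 ∧ ¬p2) ∨ (¬p4 ∧ p2)) ∧ p1 ∧ ¬p1) ∨ ((((¬p4 ∨ p2) ∧ ¬(¬p4 ∧ p2)) ∨ ¬p1) ∧ p1)   — double negation
⇔ (((p4 ∧ ¬p2) ∨ (¬p4 ∧ p2)) ∧ p1 ∧ ¬p1) ∨ ((((¬p4 ∨ p2) ∧ (¬¬p4 ∨ ¬p2)) ∨ ¬p1) ∧ p1)   — De Morgan
⇔ (((p4 ∧ ¬p2) ∨ (¬p4 ∧ p2)) ∧ p1 ∧ ¬p1) ∨ ((((¬p4 ∨ p2) ∧ (p4 ∨ ¬p2)) ∨ ¬p1) ∧ p1)   — double negation
⇔ (p4 ∧ ¬p2 ∧ p1 ∧ ¬p1) ∨ (¬p4 ∧ p2 ∧ p1 ∧ ¬p1) ∨ (¬p4 ∧ p4 ∧ p1) ∨ (¬p4 ∧ ¬p2 ∧ p1) ∨ (p2 ∧ p4 ∧ p1) ∨ (p2 ∧ ¬p2 ∧ p1) ∨ (¬p1 ∧ p1)   — distribute ∧ over ∨
⇔ (¬p4 ∧ ¬p2 ∧ p1) ∨ (p2 ∧ p4 ∧ p1)   — simplify

(¬p4 ∧ ¬p2 ∧ p1) ∨ (p2 ∧ p4 ∧ p1)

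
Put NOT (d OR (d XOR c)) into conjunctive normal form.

NOT (d OR (d XOR c))
⇔ NOT (d OR ((d OR c) AND NOT (d AND c)))   [expand XOR]
⇔ NOT d AND NOT ((d OR c) AND NOT (d AND c))   [De Morgan]
⇔ NOT d AND (NOT (d OR c) OR NOT NOT (d AND c))   [De Morgan]
⇔ NOT d AND ((NOT d AND NOT c) OR NOT NOT (d AND c))   [De Morgan]
⇔ NOT d AND ((NOT d AND NOT c) OR (d AND c))   [double negation]
⇔ NOT d AND (NOT d OR d) AND (NOT d OR c) AND (NOT c OR d) AND (NOT c OR c)   [distribute OR over AND]
⇔ NOT d AND (NOT c OR d)   [simplify]

NOT d AND (NOT c OR d)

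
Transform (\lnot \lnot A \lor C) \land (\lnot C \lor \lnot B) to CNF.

(\lnot \lnot A \lor C) \land (\lnot C \lor \lnot B)
≡ (A \lor C) \land (\lnot C \lor \lnot B)

(A \lor C) \land (\lnot C \lor \lnot B)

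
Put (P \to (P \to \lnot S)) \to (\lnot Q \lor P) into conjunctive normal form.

(P \to (P \to \lnot S)) \to (\lnot Q \lor P)
≡ \lnot (P \to (P \to \lnot S)) \lor \lnot Q \lor P
≡ \lnot (\lnot P \lor (P \to \lnot S)) \lor \lnot Q \lor P
≡ \lnot (\lnot P \lor \lnot P \lor \lnot S) \lor \lnot Q \lor P
≡ (\lnot \lnot P \land \lnot \lnot P \land \lnot \lnot S) \lor \lnot Q \lor P
≡ (P \land \lnot \lnot P \land \lnot \lnot S) \lor \lnot Q \lor P
≡ (P \land P \land \lnot \lnot S) \lor \lnot Q \lor P
≡ (P \land P \land S) \lor \lnot Q \lor P
≡ (P \lor \lnot Q \lor P) \land (P \lor \lnot Q \lor P) \land (S \lor \lnot Q \lor P)
≡ P \lor \lnot Q

P \lor \lnot Q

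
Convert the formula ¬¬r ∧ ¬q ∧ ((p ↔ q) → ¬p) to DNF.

¬¬r ∧ ¬q ∧ ((p ↔ q) → ¬p)
= ¬¬r ∧ ¬q ∧ (¬(p ↔ q) ∨ ¬p)   [eliminate →]
= ¬¬r ∧ ¬q ∧ (¬((p → q) ∧ (q → p)) ∨ ¬p)   [eliminate ↔]
= ¬¬r ∧ ¬q ∧ (¬((¬p ∨ q) ∧ (q → p)) ∨ ¬p)   [eliminate →]
= ¬¬r ∧ ¬q ∧ (¬((¬p ∨ q) ∧ (¬q ∨ p)) ∨ ¬p)   [eliminate →]
= r ∧ ¬q ∧ (¬((¬p ∨ q) ∧ (¬q ∨ p)) ∨ ¬p)   [double negation]
= r ∧ ¬q ∧ (¬(¬p ∨ q) ∨ ¬(¬q ∨ p) ∨ ¬p)   [De Morgan]
= r ∧ ¬q ∧ (¬¬p ∧ ¬q ∨ ¬(¬q ∨ p) ∨ ¬p)   [De Morgan]
= r ∧ ¬q ∧ (p ∧ ¬q ∨ ¬(¬q ∨ p) ∨ ¬p)   [double negation]
= r ∧ ¬q ∧ (p ∧ ¬q ∨ ¬¬q ∧ ¬p ∨ ¬p)   [De Morgan]
= r ∧ ¬q ∧ (p ∧ ¬q ∨ q ∧ ¬p ∨ ¬p)   [double negation]
= r ∧ ¬q ∧ p ∧ ¬q ∨ r ∧ ¬q ∧ q ∧ ¬p ∨ r ∧ ¬q ∧ ¬p   [distribute ∧ over ∨]
= r ∧ ¬q ∧ p ∨ r ∧ ¬q ∧ ¬p   [simplify]

r ∧ ¬q ∧ p ∨ r ∧ ¬q ∧ ¬p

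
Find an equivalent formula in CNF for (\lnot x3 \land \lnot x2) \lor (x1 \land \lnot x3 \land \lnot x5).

(\lnot x3 \land \lnot x2) \lor (x1 \land \lnot x3 \land \lnot x5)
≡ (\lnot x3 \lor x1) \land (\lnot x3 \lor \lnot x3) \land (\lnot x3 \lor \lnot x5) \land (\lnot x2 \lor x1) \land (\lnot x2 \lor \lnot x3) \land (\lnot x2 \lor \lnot x5)   [distribute \lor over \land]
≡ \lnot x3 \land (\lnot x2 \lor x1) \land (\lnot x2 \lor \lnot x5)   [simplify]

\lnot x3 \land (\lnot x2 \lor x1) \land (\lnot x2 \lor \lnot x5)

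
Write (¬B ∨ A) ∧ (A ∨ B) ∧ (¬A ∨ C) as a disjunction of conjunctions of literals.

(¬B ∨ A) ∧ (A ∨ B) ∧ (¬A ∨ C)
≡ (¬B ∧ A ∧ ¬A) ∨ (¬B ∧ A ∧ C) ∨ (¬B ∧ B ∧ ¬A) ∨ (¬B ∧ B ∧ C) ∨ (A ∧ A ∧ ¬A) ∨ (A ∧ A ∧ C) ∨ (A ∧ B ∧ ¬A) ∨ (A ∧ B ∧ C)
≡ A ∧ C

A ∧ C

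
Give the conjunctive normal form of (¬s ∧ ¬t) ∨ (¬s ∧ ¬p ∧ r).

¬s ∧ (¬t ∨ ¬p) ∧ (¬t ∨ r)

(¬s ∧ ¬t) ∨ (¬s ∧ ¬p ∧ r)
≡ (¬s ∨ ¬s) ∧ (¬s ∨ ¬p) ∧ (¬s ∨ r) ∧ (¬t ∨ ¬s) ∧ (¬t ∨ ¬p) ∧ (¬t ∨ r)
≡ ¬s ∧ (¬t ∨ ¬p) ∧ (¬t ∨ r)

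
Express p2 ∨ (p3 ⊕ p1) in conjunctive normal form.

(p2 ∨ p3 ∨ p1) ∧ (p2 ∨ ¬p3 ∨ ¬p1)

p2 ∨ (p3 ⊕ p1)
⇔ p2 ∨ ((p3 ∨ p1) ∧ ¬(p3 ∧ p1))   [expand ⊕]
⇔ p2 ∨ ((p3 ∨ p1) ∧ (¬p3 ∨ ¬p1))   [De Morgan]
⇔ (p2 ∨ p3 ∨ p1) ∧ (p2 ∨ ¬p3 ∨ ¬p1)   [distribute ∨ over ∧]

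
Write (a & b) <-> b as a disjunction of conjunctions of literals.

(a & b) <-> b
⇔ ((a & b) -> b) & (b -> (a & b))   [eliminate <->]
⇔ (~(a & b) | b) & (b -> (a & b))   [eliminate ->]
⇔ (~(a & b) | b) & (~b | (a & b))   [eliminate ->]
⇔ (~a | ~b | b) & (~b | (a & b))   [De Morgan]
⇔ (~a & ~b) | (~a & a & b) | (~b & ~b) | (~b & a & b) | (b & ~b) | (b & a & b)   [distribute & over |]
⇔ ~b | (b & a)   [simplify]

~b | (b & a)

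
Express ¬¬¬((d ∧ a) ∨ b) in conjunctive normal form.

(¬d ∨ ¬a) ∧ ¬b

¬¬¬((d ∧ a) ∨ b)
⇔ ¬((d ∧ a) ∨ b)
⇔ ¬(d ∧ a) ∧ ¬b
⇔ (¬d ∨ ¬a) ∧ ¬b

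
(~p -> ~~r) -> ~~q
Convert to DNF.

(~p -> ~~r) -> ~~q
⇔ ~(~p -> ~~r) | ~~q   — eliminate ->
⇔ ~(~~p | ~~r) | ~~q   — eliminate ->
⇔ (~~~p & ~~~r) | ~~q   — De Morgan
⇔ (~p & ~~~r) | ~~q   — double negation
⇔ (~p & ~r) | ~~q   — double negation
⇔ (~p & ~r) | q   — double negation

(~p & ~r) | q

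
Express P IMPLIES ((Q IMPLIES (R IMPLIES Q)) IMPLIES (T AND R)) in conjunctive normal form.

P IMPLIES ((Q IMPLIES (R IMPLIES Q)) IMPLIES (T AND R))
≡ NOT P OR ((Q IMPLIES (R IMPLIES Q)) IMPLIES (T AND R))   [eliminate IMPLIES]
≡ NOT P OR NOT (Q IMPLIES (R IMPLIES Q)) OR (T AND R)   [eliminate IMPLIES]
≡ NOT P OR NOT (NOT Q OR (R IMPLIES Q)) OR (T AND R)   [eliminate IMPLIES]
≡ NOT P OR NOT (NOT Q OR NOT R OR Q) OR (T AND R)   [eliminate IMPLIES]
≡ NOT P OR (NOT NOT Q AND NOT NOT R AND NOT Q) OR (T AND R)   [De Morgan]
≡ NOT P OR (Q AND NOT NOT R AND NOT Q) OR (T AND R)   [double negation]
≡ NOT P OR (Q AND R AND NOT Q) OR (T AND R)   [double negation]
≡ (NOT P OR Q OR T) AND (NOT P OR Q OR R) AND (NOT P OR R OR T) AND (NOT P OR R OR R) AND (NOT P OR NOT Q OR T) AND (NOT P OR NOT Q OR R)   [distribute OR over AND]
≡ (NOT P OR Q OR T) AND (NOT P OR R) AND (NOT P OR NOT Q OR T)   [simplify]

(NOT P OR Q OR T) AND (NOT P OR R) AND (NOT P OR NOT Q OR T)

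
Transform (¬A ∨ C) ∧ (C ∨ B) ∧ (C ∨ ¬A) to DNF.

(¬A ∨ C) ∧ (C ∨ B) ∧ (C ∨ ¬A)
≡ (¬A ∧ C ∧ C) ∨ (¬A ∧ C ∧ ¬A) ∨ (¬A ∧ B ∧ C) ∨ (¬A ∧ B ∧ ¬A) ∨ (C ∧ C ∧ C) ∨ (C ∧ C ∧ ¬A) ∨ (C ∧ B ∧ C) ∨ (C ∧ B ∧ ¬A)   [distribute ∧ over ∨]
≡ (¬A ∧ B) ∨ C   [simplify]

(¬A ∧ B) ∨ C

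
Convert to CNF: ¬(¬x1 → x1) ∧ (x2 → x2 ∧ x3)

¬x1 ∧ (¬x2 ∨ x3)

¬(¬x1 → x1) ∧ (x2 → x2 ∧ x3)
≡ ¬(¬¬x1 ∨ x1) ∧ (x2 → x2 ∧ x3)   [eliminate →]
≡ ¬(¬¬x1 ∨ x1) ∧ (¬x2 ∨ x2 ∧ x3)   [eliminate →]
≡ ¬¬¬x1 ∧ ¬x1 ∧ (¬x2 ∨ x2 ∧ x3)   [De Morgan]
≡ ¬x1 ∧ ¬x1 ∧ (¬x2 ∨ x2 ∧ x3)   [double negation]
≡ ¬x1 ∧ ¬x1 ∧ (¬x2 ∨ x2) ∧ (¬x2 ∨ x3)   [distribute ∨ over ∧]
≡ ¬x1 ∧ (¬x2 ∨ x3)   [simplify]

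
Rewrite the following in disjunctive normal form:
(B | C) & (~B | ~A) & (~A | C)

(B | C) & (~B | ~A) & (~A | C)
≡ (B & ~B & ~A) | (B & ~B & C) | (B & ~A & ~A) | (B & ~A & C) | (C & ~B & ~A) | (C & ~B & C) | (C & ~A & ~A) | (C & ~A & C)
≡ (B & ~A) | (C & ~B) | (C & ~A)

(B & ~A) | (C & ~B) | (C & ~A)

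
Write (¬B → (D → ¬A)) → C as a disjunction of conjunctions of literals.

(¬B → (D → ¬A)) → C
≡ ¬(¬B → (D → ¬A)) ∨ C   — eliminate →
≡ ¬(¬¬B ∨ (D → ¬A)) ∨ C   — eliminate →
≡ ¬(¬¬B ∨ ¬D ∨ ¬A) ∨ C   — eliminate →
≡ (¬¬¬B ∧ ¬¬D ∧ ¬¬A) ∨ C   — De Morgan
≡ (¬B ∧ ¬¬D ∧ ¬¬A) ∨ C   — double negation
≡ (¬B ∧ D ∧ ¬¬A) ∨ C   — double negation
≡ (¬B ∧ D ∧ A) ∨ C   — double negation

(¬B ∧ D ∧ A) ∨ C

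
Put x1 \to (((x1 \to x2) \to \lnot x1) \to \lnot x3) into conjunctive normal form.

\lnot x1 \lor x2 \lor \lnot x3

x1 \to (((x1 \to x2) \to \lnot x1) \to \lnot x3)
≡ \lnot x1 \lor (((x1 \to x2) \to \lnot x1) \to \lnot x3)
≡ \lnot x1 \lor \lnot ((x1 \to x2) \to \lnot x1) \lor \lnot x3
≡ \lnot x1 \lor \lnot (\lnot (x1 \to x2) \lor \lnot x1) \lor \lnot x3
≡ \lnot x1 \lor \lnot (\lnot (\lnot x1 \lor x2) \lor \lnot x1) \lor \lnot x3
≡ \lnot x1 \lor (\lnot \lnot (\lnot x1 \lor x2) \land \lnot \lnot x1) \lor \lnot x3
≡ \lnot x1 \lor ((\lnot x1 \lor x2) \land \lnot \lnot x1) \lor \lnot x3
≡ \lnot x1 \lor ((\lnot x1 \lor x2) \land x1) \lor \lnot x3
≡ (\lnot x1 \lor \lnot x1 \lor x2 \lor \lnot x3) \land (\lnot x1 \lor x1 \lor \lnot x3)
≡ \lnot x1 \lor x2 \lor \lnot x3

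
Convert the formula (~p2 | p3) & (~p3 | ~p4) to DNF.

(~p2 & ~p3) | (~p2 & ~p4) | (p3 & ~p4)

(~p2 | p3) & (~p3 | ~p4)
= (~p2 & ~p3) | (~p2 & ~p4) | (p3 & ~p3) | (p3 & ~p4)
= (~p2 & ~p3) | (~p2 & ~p4) | (p3 & ~p4)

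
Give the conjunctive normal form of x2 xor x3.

x2 xor x3
= (x2 | x3) & ~(x2 & x3)   [expand xor]
= (x2 | x3) & (~x2 | ~x3)   [De Morgan]

(x2 | x3) & (~x2 | ~x3)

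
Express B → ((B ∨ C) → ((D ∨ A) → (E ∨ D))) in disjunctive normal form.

¬B ∨ (¬D ∧ ¬A) ∨ E ∨ D

B → ((B ∨ C) → ((D ∨ A) → (E ∨ D)))
≡ ¬B ∨ ((B ∨ C) → ((D ∨ A) → (E ∨ D)))   [eliminate →]
≡ ¬B ∨ ¬(B ∨ C) ∨ ((D ∨ A) → (E ∨ D))   [eliminate →]
≡ ¬B ∨ ¬(B ∨ C) ∨ ¬(D ∨ A) ∨ E ∨ D   [eliminate →]
≡ ¬B ∨ (¬B ∧ ¬C) ∨ ¬(D ∨ A) ∨ E ∨ D   [De Morgan]
≡ ¬B ∨ (¬B ∧ ¬C) ∨ (¬D ∧ ¬A) ∨ E ∨ D   [De Morgan]
≡ ¬B ∨ (¬D ∧ ¬A) ∨ E ∨ D   [simplify]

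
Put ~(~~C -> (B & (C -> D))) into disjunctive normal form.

(C & ~B) | (C & ~D)

~(~~C -> (B & (C -> D)))
≡ ~(~~~C | (B & (C -> D)))   [eliminate ->]
≡ ~(~~~C | (B & (~C | D)))   [eliminate ->]
≡ ~~~~C & ~(B & (~C | D))   [De Morgan]
≡ ~~C & ~(B & (~C | D))   [double negation]
≡ C & ~(B & (~C | D))   [double negation]
≡ C & (~B | ~(~C | D))   [De Morgan]
≡ C & (~B | (~~C & ~D))   [De Morgan]
≡ C & (~B | (C & ~D))   [double negation]
≡ (C & ~B) | (C & C & ~D)   [distribute & over |]
≡ (C & ~B) | (C & ~D)   [simplify]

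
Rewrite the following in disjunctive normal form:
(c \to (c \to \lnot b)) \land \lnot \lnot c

(c \to (c \to \lnot b)) \land \lnot \lnot c
≡ (\lnot c \lor (c \to \lnot b)) \land \lnot \lnot c   [eliminate \to]
≡ (\lnot c \lor \lnot c \lor \lnot b) \land \lnot \lnot c   [eliminate \to]
≡ (\lnot c \lor \lnot c \lor \lnot b) \land c   [double negation]
≡ (\lnot c \land c) \lor (\lnot c \land c) \lor (\lnot b \land c)   [distribute \land over \lor]
≡ \lnot b \land c   [simplify]

\lnot b \land c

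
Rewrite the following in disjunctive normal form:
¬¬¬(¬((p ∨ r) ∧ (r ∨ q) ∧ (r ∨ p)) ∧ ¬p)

r ∨ p

¬¬¬(¬((p ∨ r) ∧ (r ∨ q) ∧ (r ∨ p)) ∧ ¬p)
= ¬(¬((p ∨ r) ∧ (r ∨ q) ∧ (r ∨ p)) ∧ ¬p)   [double negation]
= ¬¬((p ∨ r) ∧ (r ∨ q) ∧ (r ∨ p)) ∨ ¬¬p   [De Morgan]
= ((p ∨ r) ∧ (r ∨ q) ∧ (r ∨ p)) ∨ ¬¬p   [double negation]
= ((p ∨ r) ∧ (r ∨ q) ∧ (r ∨ p)) ∨ p   [double negation]
= (p ∧ r ∧ r) ∨ (p ∧ r ∧ p) ∨ (p ∧ q ∧ r) ∨ (p ∧ q ∧ p) ∨ (r ∧ r ∧ r) ∨ (r ∧ r ∧ p) ∨ (r ∧ q ∧ r) ∨ (r ∧ q ∧ p) ∨ p   [distribute ∧ over ∨]
= r ∨ p   [simplify]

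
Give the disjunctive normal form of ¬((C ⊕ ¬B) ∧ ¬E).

¬((C ⊕ ¬B) ∧ ¬E)
= ¬(((C ∧ ¬¬B) ∨ (¬C ∧ ¬B)) ∧ ¬E)   — expand ⊕
= ¬((C ∧ ¬¬B) ∨ (¬C ∧ ¬B)) ∨ ¬¬E   — De Morgan
= (¬(C ∧ ¬¬B) ∧ ¬(¬C ∧ ¬B)) ∨ ¬¬E   — De Morgan
= ((¬C ∨ ¬¬¬B) ∧ ¬(¬C ∧ ¬B)) ∨ ¬¬E   — De Morgan
= ((¬C ∨ ¬B) ∧ ¬(¬C ∧ ¬B)) ∨ ¬¬E   — double negation
= ((¬C ∨ ¬B) ∧ (¬¬C ∨ ¬¬B)) ∨ ¬¬E   — De Morgan
= ((¬C ∨ ¬B) ∧ (C ∨ ¬¬B)) ∨ ¬¬E   — double negation
= ((¬C ∨ ¬B) ∧ (C ∨ B)) ∨ ¬¬E   — double negation
= ((¬C ∨ ¬B) ∧ (C ∨ B)) ∨ E   — double negation
= (¬C ∧ C) ∨ (¬C ∧ B) ∨ (¬B ∧ C) ∨ (¬B ∧ B) ∨ E   — distribute ∧ over ∨
= (¬C ∧ B) ∨ (¬B ∧ C) ∨ E   — simplify

(¬C ∧ B) ∨ (¬B ∧ C) ∨ E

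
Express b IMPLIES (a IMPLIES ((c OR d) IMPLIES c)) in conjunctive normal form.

b IMPLIES (a IMPLIES ((c OR d) IMPLIES c))
≡ NOT b OR (a IMPLIES ((c OR d) IMPLIES c))   [eliminate IMPLIES]
≡ NOT b OR NOT a OR ((c OR d) IMPLIES c)   [eliminate IMPLIES]
≡ NOT b OR NOT a OR NOT (c OR d) OR c   [eliminate IMPLIES]
≡ NOT b OR NOT a OR (NOT c AND NOT d) OR c   [De Morgan]
≡ (NOT b OR NOT a OR NOT c OR c) AND (NOT b OR NOT a OR NOT d OR c)   [distribute OR over AND]
≡ NOT b OR NOT a OR NOT d OR c   [simplify]

NOT b OR NOT a OR NOT d OR c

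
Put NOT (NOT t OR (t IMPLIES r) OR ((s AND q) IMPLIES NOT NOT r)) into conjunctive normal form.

t AND NOT r AND s AND q

NOT (NOT t OR (t IMPLIES r) OR ((s AND q) IMPLIES NOT NOT r))
⇔ NOT (NOT t OR NOT t OR r OR ((s AND q) IMPLIES NOT NOT r))   (eliminate IMPLIES)
⇔ NOT (NOT t OR NOT t OR r OR NOT (s AND q) OR NOT NOT r)   (eliminate IMPLIES)
⇔ NOT NOT t AND NOT NOT t AND NOT r AND NOT NOT (s AND q) AND NOT NOT NOT r   (De Morgan)
⇔ t AND NOT NOT t AND NOT r AND NOT NOT (s AND q) AND NOT NOT NOT r   (double negation)
⇔ t AND t AND NOT r AND NOT NOT (s AND q) AND NOT NOT NOT r   (double negation)
⇔ t AND t AND NOT r AND s AND q AND NOT NOT NOT r   (double negation)
⇔ t AND t AND NOT r AND s AND q AND NOT r   (double negation)
⇔ t AND NOT r AND s AND q   (simplify)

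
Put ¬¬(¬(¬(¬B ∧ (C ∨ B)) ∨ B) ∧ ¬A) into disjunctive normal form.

¬¬(¬(¬(¬B ∧ (C ∨ B)) ∨ B) ∧ ¬A)
⇔ ¬(¬(¬B ∧ (C ∨ B)) ∨ B) ∧ ¬A   (double negation)
⇔ ¬¬(¬B ∧ (C ∨ B)) ∧ ¬B ∧ ¬A   (De Morgan)
⇔ ¬B ∧ (C ∨ B) ∧ ¬B ∧ ¬A   (double negation)
⇔ (¬B ∧ C ∧ ¬B ∧ ¬A) ∨ (¬B ∧ B ∧ ¬B ∧ ¬A)   (distribute ∧ over ∨)
⇔ ¬B ∧ C ∧ ¬A   (simplify)

¬B ∧ C ∧ ¬A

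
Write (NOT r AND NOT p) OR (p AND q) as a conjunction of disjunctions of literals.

(NOT r OR p) AND (NOT r OR q) AND (NOT p OR q)

(NOT r AND NOT p) OR (p AND q)
= (NOT r OR p) AND (NOT r OR q) AND (NOT p OR p) AND (NOT p OR q)   [distribute OR over AND]
= (NOT r OR p) AND (NOT r OR q) AND (NOT p OR q)   [simplify]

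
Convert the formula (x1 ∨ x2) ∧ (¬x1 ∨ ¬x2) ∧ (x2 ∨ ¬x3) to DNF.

(x1 ∨ x2) ∧ (¬x1 ∨ ¬x2) ∧ (x2 ∨ ¬x3)
≡ (x1 ∧ ¬x1 ∧ x2) ∨ (x1 ∧ ¬x1 ∧ ¬x3) ∨ (x1 ∧ ¬x2 ∧ x2) ∨ (x1 ∧ ¬x2 ∧ ¬x3) ∨ (x2 ∧ ¬x1 ∧ x2) ∨ (x2 ∧ ¬x1 ∧ ¬x3) ∨ (x2 ∧ ¬x2 ∧ x2) ∨ (x2 ∧ ¬x2 ∧ ¬x3)   [distribute ∧ over ∨]
≡ (x1 ∧ ¬x2 ∧ ¬x3) ∨ (x2 ∧ ¬x1)   [simplify]

(x1 ∧ ¬x2 ∧ ¬x3) ∨ (x2 ∧ ¬x1)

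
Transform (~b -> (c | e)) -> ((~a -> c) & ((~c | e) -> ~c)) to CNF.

(~b -> (c | e)) -> ((~a -> c) & ((~c | e) -> ~c))
= ~(~b -> (c | e)) | ((~a -> c) & ((~c | e) -> ~c))   (eliminate ->)
= ~(~~b | c | e) | ((~a -> c) & ((~c | e) -> ~c))   (eliminate ->)
= ~(~~b | c | e) | ((~~a | c) & ((~c | e) -> ~c))   (eliminate ->)
= ~(~~b | c | e) | ((~~a | c) & (~(~c | e) | ~c))   (eliminate ->)
= (~~~b & ~c & ~e) | ((~~a | c) & (~(~c | e) | ~c))   (De Morgan)
= (~b & ~c & ~e) | ((~~a | c) & (~(~c | e) | ~c))   (double negation)
= (~b & ~c & ~e) | ((a | c) & (~(~c | e) | ~c))   (double negation)
= (~b & ~c & ~e) | ((a | c) & ((~~c & ~e) | ~c))   (De Morgan)
= (~b & ~c & ~e) | ((a | c) & ((c & ~e) | ~c))   (double negation)
= (~b | a | c) & (~b | c | ~c) & (~b | ~e | ~c) & (~c | a | c) & (~c | c | ~c) & (~c | ~e | ~c) & (~e | a | c) & (~e | c | ~c) & (~e | ~e | ~c)   (distribute | over &)
= (~b | a | c) & (~c | ~e) & (~e | a | c)   (simplify)

(~b | a | c) & (~c | ~e) & (~e | a | c)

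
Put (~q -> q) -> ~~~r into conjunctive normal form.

~q | ~r

(~q -> q) -> ~~~r
⇔ ~(~q -> q) | ~~~r   (eliminate ->)
⇔ ~(~~q | q) | ~~~r   (eliminate ->)
⇔ (~~~q & ~q) | ~~~r   (De Morgan)
⇔ (~q & ~q) | ~~~r   (double negation)
⇔ (~q & ~q) | ~r   (double negation)
⇔ (~q | ~r) & (~q | ~r)   (distribute | over &)
⇔ ~q | ~r   (simplify)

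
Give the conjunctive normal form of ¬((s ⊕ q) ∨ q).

¬((s ⊕ q) ∨ q)
≡ ¬(((s ∨ q) ∧ ¬(s ∧ q)) ∨ q)   — expand ⊕
≡ ¬((s ∨ q) ∧ ¬(s ∧ q)) ∧ ¬q   — De Morgan
≡ (¬(s ∨ q) ∨ ¬¬(s ∧ q)) ∧ ¬q   — De Morgan
≡ ((¬s ∧ ¬q) ∨ ¬¬(s ∧ q)) ∧ ¬q   — De Morgan
≡ ((¬s ∧ ¬q) ∨ (s ∧ q)) ∧ ¬q   — double negation
≡ (¬s ∨ s) ∧ (¬s ∨ q) ∧ (¬q ∨ s) ∧ (¬q ∨ q) ∧ ¬q   — distribute ∨ over ∧
≡ (¬s ∨ q) ∧ ¬q   — simplify

(¬s ∨ q) ∧ ¬q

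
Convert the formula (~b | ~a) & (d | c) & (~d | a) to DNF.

(~b & d & a) | (~b & c & ~d) | (~b & c & a) | (~a & c & ~d)

(~b | ~a) & (d | c) & (~d | a)
≡ (~b & d & ~d) | (~b & d & a) | (~b & c & ~d) | (~b & c & a) | (~a & d & ~d) | (~a & d & a) | (~a & c & ~d) | (~a & c & a)   [distribute & over |]
≡ (~b & d & a) | (~b & c & ~d) | (~b & c & a) | (~a & c & ~d)   [simplify]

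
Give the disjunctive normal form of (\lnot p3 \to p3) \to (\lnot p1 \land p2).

\lnot p3 \lor (\lnot p1 \land p2)

(\lnot p3 \to p3) \to (\lnot p1 \land p2)
≡ \lnot (\lnot p3 \to p3) \lor (\lnot p1 \land p2)   [eliminate \to]
≡ \lnot (\lnot \lnot p3 \lor p3) \lor (\lnot p1 \land p2)   [eliminate \to]
≡ (\lnot \lnot \lnot p3 \land \lnot p3) \lor (\lnot p1 \land p2)   [De Morgan]
≡ (\lnot p3 \land \lnot p3) \lor (\lnot p1 \land p2)   [double negation]
≡ \lnot p3 \lor (\lnot p1 \land p2)   [simplify]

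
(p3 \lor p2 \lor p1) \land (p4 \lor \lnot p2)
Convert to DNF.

(p3 \land p4) \lor (p3 \land \lnot p2) \lor (p2 \land p4) \lor (p1 \land p4) \lor (p1 \land \lnot p2)

(p3 \lor p2 \lor p1) \land (p4 \lor \lnot p2)
⇔ (p3 \land p4) \lor (p3 \land \lnot p2) \lor (p2 \land p4) \lor (p2 \land \lnot p2) \lor (p1 \land p4) \lor (p1 \land \lnot p2)   — distribute \land over \lor
⇔ (p3 \land p4) \lor (p3 \land \lnot p2) \lor (p2 \land p4) \lor (p1 \land p4) \lor (p1 \land \lnot p2)   — simplify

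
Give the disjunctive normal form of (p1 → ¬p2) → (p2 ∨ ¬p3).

(p1 → ¬p2) → (p2 ∨ ¬p3)
= ¬(p1 → ¬p2) ∨ p2 ∨ ¬p3   [eliminate →]
= ¬(¬p1 ∨ ¬p2) ∨ p2 ∨ ¬p3   [eliminate →]
= (¬¬p1 ∧ ¬¬p2) ∨ p2 ∨ ¬p3   [De Morgan]
= (p1 ∧ ¬¬p2) ∨ p2 ∨ ¬p3   [double negation]
= (p1 ∧ p2) ∨ p2 ∨ ¬p3   [double negation]
= p2 ∨ ¬p3   [simplify]

p2 ∨ ¬p3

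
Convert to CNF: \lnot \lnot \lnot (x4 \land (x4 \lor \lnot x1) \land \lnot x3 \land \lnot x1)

\lnot \lnot \lnot (x4 \land (x4 \lor \lnot x1) \land \lnot x3 \land \lnot x1)
⇔ \lnot (x4 \land (x4 \lor \lnot x1) \land \lnot x3 \land \lnot x1)   [double negation]
⇔ \lnot x4 \lor \lnot (x4 \lor \lnot x1) \lor \lnot \lnot x3 \lor \lnot \lnot x1   [De Morgan]
⇔ \lnot x4 \lor \lnot x4 \land \lnot \lnot x1 \lor \lnot \lnot x3 \lor \lnot \lnot x1   [De Morgan]
⇔ \lnot x4 \lor \lnot x4 \land x1 \lor \lnot \lnot x3 \lor \lnot \lnot x1   [double negation]
⇔ \lnot x4 \lor \lnot x4 \land x1 \lor x3 \lor \lnot \lnot x1   [double negation]
⇔ \lnot x4 \lor \lnot x4 \land x1 \lor x3 \lor x1   [double negation]
⇔ (\lnot x4 \lor \lnot x4 \lor x3 \lor x1) \land (\lnot x4 \lor x1 \lor x3 \lor x1)   [distribute \lor over \land]
⇔ \lnot x4 \lor x3 \lor x1   [simplify]

\lnot x4 \lor x3 \lor x1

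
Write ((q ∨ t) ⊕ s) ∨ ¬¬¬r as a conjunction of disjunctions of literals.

(q ∨ t ∨ s ∨ ¬r) ∧ (¬q ∨ ¬s ∨ ¬r) ∧ (¬t ∨ ¬s ∨ ¬r)

((q ∨ t) ⊕ s) ∨ ¬¬¬r
⇔ ((q ∨ t ∨ s) ∧ ¬((q ∨ t) ∧ s)) ∨ ¬¬¬r
⇔ ((q ∨ t ∨ s) ∧ (¬(q ∨ t) ∨ ¬s)) ∨ ¬¬¬r
⇔ ((q ∨ t ∨ s) ∧ ((¬q ∧ ¬t) ∨ ¬s)) ∨ ¬¬¬r
⇔ ((q ∨ t ∨ s) ∧ ((¬q ∧ ¬t) ∨ ¬s)) ∨ ¬r
⇔ (q ∨ t ∨ s ∨ ¬r) ∧ (¬q ∨ ¬s ∨ ¬r) ∧ (¬t ∨ ¬s ∨ ¬r)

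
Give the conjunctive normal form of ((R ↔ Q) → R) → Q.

((R ↔ Q) → R) → Q
≡ ¬((R ↔ Q) → R) ∨ Q   (eliminate →)
≡ ¬(¬(R ↔ Q) ∨ R) ∨ Q   (eliminate →)
≡ ¬(¬((R → Q) ∧ (Q → R)) ∨ R) ∨ Q   (eliminate ↔)
≡ ¬(¬((¬R ∨ Q) ∧ (Q → R)) ∨ R) ∨ Q   (eliminate →)
≡ ¬(¬((¬R ∨ Q) ∧ (¬Q ∨ R)) ∨ R) ∨ Q   (eliminate →)
≡ ¬¬((¬R ∨ Q) ∧ (¬Q ∨ R)) ∧ ¬R ∨ Q   (De Morgan)
≡ (¬R ∨ Q) ∧ (¬Q ∨ R) ∧ ¬R ∨ Q   (double negation)
≡ (¬R ∨ Q ∨ Q) ∧ (¬Q ∨ R ∨ Q) ∧ (¬R ∨ Q)   (distribute ∨ over ∧)
≡ ¬R ∨ Q   (simplify)

¬R ∨ Q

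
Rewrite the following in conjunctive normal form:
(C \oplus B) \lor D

(C \lor B \lor D) \land (\lnot C \lor \lnot B \lor D)

(C \oplus B) \lor D
≡ ((C \lor B) \land \lnot (C \land B)) \lor D   [expand \oplus]
≡ ((C \lor B) \land (\lnot C \lor \lnot B)) \lor D   [De Morgan]
≡ (C \lor B \lor D) \land (\lnot C \lor \lnot B \lor D)   [distribute \lor over \land]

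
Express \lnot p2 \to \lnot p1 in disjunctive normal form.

\lnot p2 \to \lnot p1
= \lnot \lnot p2 \lor \lnot p1   (eliminate \to)
= p2 \lor \lnot p1   (double negation)

p2 \lor \lnot p1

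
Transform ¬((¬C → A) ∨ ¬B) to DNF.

¬C ∧ ¬A ∧ B

¬((¬C → A) ∨ ¬B)
= ¬(¬¬C ∨ A ∨ ¬B)   [eliminate →]
= ¬¬¬C ∧ ¬A ∧ ¬¬B   [De Morgan]
= ¬C ∧ ¬A ∧ ¬¬B   [double negation]
= ¬C ∧ ¬A ∧ B   [double negation]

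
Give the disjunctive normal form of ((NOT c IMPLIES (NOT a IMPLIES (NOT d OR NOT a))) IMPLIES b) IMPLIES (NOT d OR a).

((NOT c IMPLIES (NOT a IMPLIES (NOT d OR NOT a))) IMPLIES b) IMPLIES (NOT d OR a)
≡ NOT ((NOT c IMPLIES (NOT a IMPLIES (NOT d OR NOT a))) IMPLIES b) OR NOT d OR a   [eliminate IMPLIES]
≡ NOT (NOT (NOT c IMPLIES (NOT a IMPLIES (NOT d OR NOT a))) OR b) OR NOT d OR a   [eliminate IMPLIES]
≡ NOT (NOT (NOT NOT c OR (NOT a IMPLIES (NOT d OR NOT a))) OR b) OR NOT d OR a   [eliminate IMPLIES]
≡ NOT (NOT (NOT NOT c OR NOT NOT a OR NOT d OR NOT a) OR b) OR NOT d OR a   [eliminate IMPLIES]
≡ (NOT NOT (NOT NOT c OR NOT NOT a OR NOT d OR NOT a) AND NOT b) OR NOT d OR a   [De Morgan]
≡ ((NOT NOT c OR NOT NOT a OR NOT d OR NOT a) AND NOT b) OR NOT d OR a   [double negation]
≡ ((c OR NOT NOT a OR NOT d OR NOT a) AND NOT b) OR NOT d OR a   [double negation]
≡ ((c OR a OR NOT d OR NOT a) AND NOT b) OR NOT d OR a   [double negation]
≡ (c AND NOT b) OR (a AND NOT b) OR (NOT d AND NOT b) OR (NOT a AND NOT b) OR NOT d OR a   [distribute AND over OR]
≡ (c AND NOT b) OR (NOT a AND NOT b) OR NOT d OR a   [simplify]

(c AND NOT b) OR (NOT a AND NOT b) OR NOT d OR a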